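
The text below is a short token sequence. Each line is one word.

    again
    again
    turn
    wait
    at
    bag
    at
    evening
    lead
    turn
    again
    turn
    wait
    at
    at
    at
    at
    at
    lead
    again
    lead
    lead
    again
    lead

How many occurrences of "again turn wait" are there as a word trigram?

2

Scanning the 22 overlapping trigram windows for "again turn wait":
  position 2–4: again turn wait
  position 11–13: again turn wait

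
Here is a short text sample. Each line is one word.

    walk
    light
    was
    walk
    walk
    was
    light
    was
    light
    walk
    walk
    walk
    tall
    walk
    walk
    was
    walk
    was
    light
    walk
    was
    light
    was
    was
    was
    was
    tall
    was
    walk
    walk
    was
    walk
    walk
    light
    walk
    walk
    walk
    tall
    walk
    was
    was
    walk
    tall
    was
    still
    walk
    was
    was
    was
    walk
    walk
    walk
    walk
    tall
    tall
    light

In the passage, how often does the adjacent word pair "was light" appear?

Scanning the 55 overlapping bigram windows for "was light":
  position 6–7: was light
  position 8–9: was light
  position 18–19: was light
  position 21–22: was light

4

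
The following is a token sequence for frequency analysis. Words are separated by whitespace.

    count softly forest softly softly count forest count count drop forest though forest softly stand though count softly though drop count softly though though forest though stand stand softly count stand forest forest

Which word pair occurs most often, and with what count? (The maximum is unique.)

Bigram frequencies (highest first):
  count softly: 3
  forest softly: 2
  softly count: 2
  forest though: 2
  though forest: 2
  softly though: 2
  … (19 more, each ≤ 1)

"count softly", 3 times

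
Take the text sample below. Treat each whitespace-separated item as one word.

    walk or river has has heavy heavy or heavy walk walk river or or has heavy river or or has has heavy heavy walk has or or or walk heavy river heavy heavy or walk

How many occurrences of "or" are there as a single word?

10

Scanning the 35 tokens for "or":
  position 2: or
  position 8: or
  position 13: or
  position 14: or
  position 18: or
  position 19: or
  position 26: or
  position 27: or
  position 28: or
  position 34: or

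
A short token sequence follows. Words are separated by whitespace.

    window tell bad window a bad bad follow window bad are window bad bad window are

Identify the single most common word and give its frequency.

"bad", 6 times

Unigram frequencies (highest first):
  bad: 6
  window: 5
  are: 2
  tell: 1
  a: 1
  follow: 1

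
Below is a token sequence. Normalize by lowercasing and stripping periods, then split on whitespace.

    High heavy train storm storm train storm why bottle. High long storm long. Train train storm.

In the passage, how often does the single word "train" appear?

4

Scanning the 16 tokens for "train":
  position 3: train
  position 6: train
  position 14: train
  position 15: train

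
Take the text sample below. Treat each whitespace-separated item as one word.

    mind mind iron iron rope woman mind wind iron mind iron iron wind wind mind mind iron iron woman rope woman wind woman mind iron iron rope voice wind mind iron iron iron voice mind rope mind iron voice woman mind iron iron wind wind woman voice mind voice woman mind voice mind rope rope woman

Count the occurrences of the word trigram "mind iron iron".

Scanning the 54 overlapping trigram windows for "mind iron iron":
  position 2–4: mind iron iron
  position 10–12: mind iron iron
  position 16–18: mind iron iron
  position 24–26: mind iron iron
  position 30–32: mind iron iron
  position 41–43: mind iron iron

6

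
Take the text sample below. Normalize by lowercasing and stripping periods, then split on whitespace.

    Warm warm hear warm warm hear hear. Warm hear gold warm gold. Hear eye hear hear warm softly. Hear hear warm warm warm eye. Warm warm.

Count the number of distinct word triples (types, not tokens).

20

26 tokens → 24 trigram windows in total.
Repeated trigrams (each contributes count−1 duplicates):
  hear hear warm: 3
  hear warm warm: 2
  warm warm hear: 2
4 duplicate windows → 24 − 4 = 20 distinct.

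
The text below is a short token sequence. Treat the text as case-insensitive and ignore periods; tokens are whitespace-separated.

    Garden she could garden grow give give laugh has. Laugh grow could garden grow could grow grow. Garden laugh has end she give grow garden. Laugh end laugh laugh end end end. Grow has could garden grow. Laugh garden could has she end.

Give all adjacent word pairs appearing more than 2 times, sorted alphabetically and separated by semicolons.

could garden; garden grow

Bigram counts meeting the condition (more than 2 times):
  could garden: 3
  garden grow: 3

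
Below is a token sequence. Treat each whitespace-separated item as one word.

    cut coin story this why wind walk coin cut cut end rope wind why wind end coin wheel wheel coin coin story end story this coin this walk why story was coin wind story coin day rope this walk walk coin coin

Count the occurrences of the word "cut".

Scanning the 42 tokens for "cut":
  position 1: cut
  position 9: cut
  position 10: cut

3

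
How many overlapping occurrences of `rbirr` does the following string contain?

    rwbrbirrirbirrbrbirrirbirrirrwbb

Sliding a length-5 window over the 32 characters (28 positions):
  position 4–8: rbirr
  position 10–14: rbirr
  position 16–20: rbirr
  position 22–26: rbirr

4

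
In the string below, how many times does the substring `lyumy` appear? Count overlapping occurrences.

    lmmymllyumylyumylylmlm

Sliding a length-5 window over the 22 characters (18 positions):
  position 7–11: lyumy
  position 12–16: lyumy

2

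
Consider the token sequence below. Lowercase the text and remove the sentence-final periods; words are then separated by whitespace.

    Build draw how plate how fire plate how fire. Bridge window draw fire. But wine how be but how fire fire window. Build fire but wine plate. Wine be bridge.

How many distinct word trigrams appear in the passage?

30 tokens → 28 trigram windows in total.
Repeated trigrams (each contributes count−1 duplicates):
  fire but wine: 2
  plate how fire: 2
2 duplicate windows → 28 − 2 = 26 distinct.

26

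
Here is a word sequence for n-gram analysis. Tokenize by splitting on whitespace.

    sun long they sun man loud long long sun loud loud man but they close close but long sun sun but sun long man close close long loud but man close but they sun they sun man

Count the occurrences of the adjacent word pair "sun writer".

Scanning the 36 overlapping bigram windows for "sun writer":
  (none found)

0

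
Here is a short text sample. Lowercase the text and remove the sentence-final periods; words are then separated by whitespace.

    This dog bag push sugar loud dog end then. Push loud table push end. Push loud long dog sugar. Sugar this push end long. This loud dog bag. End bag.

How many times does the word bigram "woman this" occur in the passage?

Scanning the 29 overlapping bigram windows for "woman this":
  (none found)

0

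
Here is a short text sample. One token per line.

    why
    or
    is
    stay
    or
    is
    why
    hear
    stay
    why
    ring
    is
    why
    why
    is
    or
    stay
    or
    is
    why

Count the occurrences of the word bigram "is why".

3

Scanning the 19 overlapping bigram windows for "is why":
  position 6–7: is why
  position 12–13: is why
  position 19–20: is why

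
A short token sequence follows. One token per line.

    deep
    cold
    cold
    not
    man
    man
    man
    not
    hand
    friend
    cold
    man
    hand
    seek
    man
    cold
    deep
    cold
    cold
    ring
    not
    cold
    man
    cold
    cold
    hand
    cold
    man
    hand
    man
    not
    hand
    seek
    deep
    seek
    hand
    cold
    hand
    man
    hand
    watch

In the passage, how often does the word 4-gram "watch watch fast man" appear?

Scanning the 38 overlapping 4-gram windows for "watch watch fast man":
  (none found)

0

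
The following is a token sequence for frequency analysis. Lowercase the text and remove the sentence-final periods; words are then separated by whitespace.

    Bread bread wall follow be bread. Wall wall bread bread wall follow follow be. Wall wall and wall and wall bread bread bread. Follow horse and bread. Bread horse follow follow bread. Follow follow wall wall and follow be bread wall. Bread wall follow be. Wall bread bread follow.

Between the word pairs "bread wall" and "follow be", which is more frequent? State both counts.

"bread wall" (5 vs 4)

"bread wall": 5 occurrences
"follow be": 4 occurrences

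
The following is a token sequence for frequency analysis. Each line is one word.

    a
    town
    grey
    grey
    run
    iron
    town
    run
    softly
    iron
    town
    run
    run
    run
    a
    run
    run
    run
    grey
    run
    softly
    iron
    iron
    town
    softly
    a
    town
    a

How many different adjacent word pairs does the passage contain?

17

28 tokens → 27 bigram windows in total.
Repeated bigrams (each contributes count−1 duplicates):
  run run: 4
  iron town: 3
  a town: 2
  grey run: 2
  run softly: 2
  softly iron: 2
  town run: 2
10 duplicate windows → 27 − 10 = 17 distinct.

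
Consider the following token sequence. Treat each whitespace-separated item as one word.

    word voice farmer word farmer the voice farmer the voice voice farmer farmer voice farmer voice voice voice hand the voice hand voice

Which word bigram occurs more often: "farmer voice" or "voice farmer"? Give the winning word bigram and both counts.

"farmer voice": 2 occurrences
"voice farmer": 4 occurrences

"voice farmer" (4 vs 2)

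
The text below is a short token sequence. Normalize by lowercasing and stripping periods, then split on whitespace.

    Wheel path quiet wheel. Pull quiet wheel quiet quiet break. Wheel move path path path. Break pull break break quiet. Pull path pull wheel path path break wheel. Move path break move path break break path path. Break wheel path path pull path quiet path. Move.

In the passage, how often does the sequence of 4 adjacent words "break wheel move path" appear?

2

Scanning the 43 overlapping 4-gram windows for "break wheel move path":
  position 10–13: break wheel move path
  position 27–30: break wheel move path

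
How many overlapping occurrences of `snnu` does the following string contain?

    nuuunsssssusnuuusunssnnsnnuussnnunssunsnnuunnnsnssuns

3

Sliding a length-4 window over the 53 characters (50 positions):
  position 24–27: snnu
  position 30–33: snnu
  position 39–42: snnu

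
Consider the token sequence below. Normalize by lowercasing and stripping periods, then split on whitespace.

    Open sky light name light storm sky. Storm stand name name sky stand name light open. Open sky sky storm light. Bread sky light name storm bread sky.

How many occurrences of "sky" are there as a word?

Scanning the 28 tokens for "sky":
  position 2: sky
  position 7: sky
  position 12: sky
  position 18: sky
  position 19: sky
  position 23: sky
  position 28: sky

7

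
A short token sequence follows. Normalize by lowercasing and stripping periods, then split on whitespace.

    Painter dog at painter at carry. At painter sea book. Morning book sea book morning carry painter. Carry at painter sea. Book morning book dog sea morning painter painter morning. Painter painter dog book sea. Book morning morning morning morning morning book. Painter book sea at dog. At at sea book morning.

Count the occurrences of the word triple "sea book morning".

5

Scanning the 50 overlapping trigram windows for "sea book morning":
  position 9–11: sea book morning
  position 13–15: sea book morning
  position 21–23: sea book morning
  position 35–37: sea book morning
  position 50–52: sea book morning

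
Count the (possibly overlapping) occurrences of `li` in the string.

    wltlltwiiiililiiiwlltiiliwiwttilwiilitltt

Sliding a length-2 window over the 41 characters (40 positions):
  position 12–13: li
  position 14–15: li
  position 24–25: li
  position 36–37: li

4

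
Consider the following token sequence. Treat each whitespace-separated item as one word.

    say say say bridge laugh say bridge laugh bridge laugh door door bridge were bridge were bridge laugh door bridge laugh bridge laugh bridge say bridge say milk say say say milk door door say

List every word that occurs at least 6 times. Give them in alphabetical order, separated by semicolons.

Unigram counts meeting the condition (at least 6 times):
  bridge: 10
  laugh: 6
  say: 10

bridge; laugh; say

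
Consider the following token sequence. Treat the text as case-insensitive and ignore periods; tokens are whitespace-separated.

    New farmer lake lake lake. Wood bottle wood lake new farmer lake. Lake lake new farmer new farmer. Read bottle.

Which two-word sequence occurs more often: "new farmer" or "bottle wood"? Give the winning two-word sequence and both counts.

"new farmer": 4 occurrences
"bottle wood": 1 occurrence

"new farmer" (4 vs 1)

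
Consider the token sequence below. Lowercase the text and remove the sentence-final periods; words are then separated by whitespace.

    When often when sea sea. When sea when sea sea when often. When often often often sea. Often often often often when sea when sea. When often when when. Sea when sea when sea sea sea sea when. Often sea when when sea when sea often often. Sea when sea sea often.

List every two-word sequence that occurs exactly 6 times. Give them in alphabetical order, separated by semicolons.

Bigram counts meeting the condition (exactly 6 times):
  often often: 6
  sea sea: 6

often often; sea sea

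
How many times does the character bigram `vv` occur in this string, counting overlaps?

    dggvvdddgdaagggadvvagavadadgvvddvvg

4

Sliding a length-2 window over the 35 characters (34 positions):
  position 4–5: vv
  position 18–19: vv
  position 29–30: vv
  position 33–34: vv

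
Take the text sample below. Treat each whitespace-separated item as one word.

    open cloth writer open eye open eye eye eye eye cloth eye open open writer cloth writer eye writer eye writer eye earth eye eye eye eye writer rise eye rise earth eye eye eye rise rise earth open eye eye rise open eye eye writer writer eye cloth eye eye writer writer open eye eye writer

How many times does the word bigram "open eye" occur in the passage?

5

Scanning the 56 overlapping bigram windows for "open eye":
  position 4–5: open eye
  position 6–7: open eye
  position 39–40: open eye
  position 43–44: open eye
  position 54–55: open eye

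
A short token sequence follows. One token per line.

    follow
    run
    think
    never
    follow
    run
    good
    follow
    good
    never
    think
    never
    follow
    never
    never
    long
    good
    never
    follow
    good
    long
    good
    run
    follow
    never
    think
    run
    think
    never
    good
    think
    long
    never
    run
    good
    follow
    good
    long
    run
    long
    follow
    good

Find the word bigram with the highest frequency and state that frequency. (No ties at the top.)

Bigram frequencies (highest first):
  follow good: 4
  think never: 3
  never follow: 3
  follow run: 2
  run think: 2
  run good: 2
  … (19 more, each ≤ 2)

"follow good", 4 times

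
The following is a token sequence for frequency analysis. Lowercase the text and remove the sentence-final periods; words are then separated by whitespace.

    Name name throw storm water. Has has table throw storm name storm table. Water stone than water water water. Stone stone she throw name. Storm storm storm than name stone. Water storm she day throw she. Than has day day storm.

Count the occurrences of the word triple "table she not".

0

Scanning the 39 overlapping trigram windows for "table she not":
  (none found)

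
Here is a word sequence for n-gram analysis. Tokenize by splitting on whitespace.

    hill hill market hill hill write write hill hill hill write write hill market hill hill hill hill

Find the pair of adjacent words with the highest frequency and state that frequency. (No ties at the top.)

"hill hill", 7 times

Bigram frequencies (highest first):
  hill hill: 7
  hill market: 2
  market hill: 2
  hill write: 2
  write write: 2
  write hill: 2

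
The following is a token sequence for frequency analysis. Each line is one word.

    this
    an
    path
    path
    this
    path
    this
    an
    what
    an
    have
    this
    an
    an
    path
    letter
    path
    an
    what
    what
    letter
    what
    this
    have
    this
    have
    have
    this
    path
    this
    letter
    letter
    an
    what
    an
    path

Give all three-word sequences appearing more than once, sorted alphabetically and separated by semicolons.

Trigram counts meeting the condition (more than once):
  an what an: 2
  this path this: 2

an what an; this path this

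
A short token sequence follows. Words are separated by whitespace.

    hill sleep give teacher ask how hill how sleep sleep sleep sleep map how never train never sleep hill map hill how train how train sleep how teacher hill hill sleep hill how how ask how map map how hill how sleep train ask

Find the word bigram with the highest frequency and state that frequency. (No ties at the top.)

"hill how", 4 times

Bigram frequencies (highest first):
  hill how: 4
  sleep sleep: 3
  hill sleep: 2
  ask how: 2
  how hill: 2
  how sleep: 2
  … (25 more, each ≤ 2)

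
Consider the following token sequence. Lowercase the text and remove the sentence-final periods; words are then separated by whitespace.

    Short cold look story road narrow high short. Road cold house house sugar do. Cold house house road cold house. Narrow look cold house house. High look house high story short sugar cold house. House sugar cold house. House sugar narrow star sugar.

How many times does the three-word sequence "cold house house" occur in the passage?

5

Scanning the 41 overlapping trigram windows for "cold house house":
  position 10–12: cold house house
  position 15–17: cold house house
  position 23–25: cold house house
  position 33–35: cold house house
  position 37–39: cold house house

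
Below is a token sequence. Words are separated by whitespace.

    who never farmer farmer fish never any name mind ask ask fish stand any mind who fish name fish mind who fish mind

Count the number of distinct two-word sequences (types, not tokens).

19

23 tokens → 22 bigram windows in total.
Repeated bigrams (each contributes count−1 duplicates):
  fish mind: 2
  mind who: 2
  who fish: 2
3 duplicate windows → 22 − 3 = 19 distinct.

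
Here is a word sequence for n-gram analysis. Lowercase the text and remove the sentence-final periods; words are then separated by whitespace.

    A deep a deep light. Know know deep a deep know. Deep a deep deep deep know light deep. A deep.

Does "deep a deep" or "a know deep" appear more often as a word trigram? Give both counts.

"deep a deep" (4 vs 0)

"deep a deep": 4 occurrences
"a know deep": 0 occurrences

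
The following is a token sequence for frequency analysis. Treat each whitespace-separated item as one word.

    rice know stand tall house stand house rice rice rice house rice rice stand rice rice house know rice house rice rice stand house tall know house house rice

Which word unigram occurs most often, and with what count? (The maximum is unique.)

"rice", 12 times

Unigram frequencies (highest first):
  rice: 12
  house: 8
  stand: 4
  know: 3
  tall: 2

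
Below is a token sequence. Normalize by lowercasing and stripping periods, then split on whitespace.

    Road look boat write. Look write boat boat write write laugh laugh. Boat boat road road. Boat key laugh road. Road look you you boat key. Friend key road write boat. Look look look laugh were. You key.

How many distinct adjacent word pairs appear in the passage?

38 tokens → 37 bigram windows in total.
Repeated bigrams (each contributes count−1 duplicates):
  boat boat: 2
  boat key: 2
  boat write: 2
  look look: 2
  road look: 2
  road road: 2
  write boat: 2
7 duplicate windows → 37 − 7 = 30 distinct.

30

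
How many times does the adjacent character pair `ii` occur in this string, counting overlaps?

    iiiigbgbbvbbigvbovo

3

Sliding a length-2 window over the 19 characters (18 positions):
  position 1–2: ii
  position 2–3: ii
  position 3–4: ii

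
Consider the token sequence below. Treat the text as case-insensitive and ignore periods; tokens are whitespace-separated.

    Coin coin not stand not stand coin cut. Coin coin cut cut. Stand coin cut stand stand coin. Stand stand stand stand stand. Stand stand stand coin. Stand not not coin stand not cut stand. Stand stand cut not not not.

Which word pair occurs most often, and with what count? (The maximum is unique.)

"stand stand", 10 times

Bigram frequencies (highest first):
  stand stand: 10
  stand coin: 4
  stand not: 3
  coin cut: 3
  cut stand: 3
  coin stand: 3
  … (10 more, each ≤ 3)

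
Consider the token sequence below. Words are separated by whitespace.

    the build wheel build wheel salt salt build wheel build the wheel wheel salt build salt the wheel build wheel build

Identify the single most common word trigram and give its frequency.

"build wheel build", 3 times

Trigram frequencies (highest first):
  build wheel build: 3
  wheel build wheel: 2
  the build wheel: 1
  build wheel salt: 1
  wheel salt salt: 1
  salt salt build: 1
  … (10 more, each ≤ 1)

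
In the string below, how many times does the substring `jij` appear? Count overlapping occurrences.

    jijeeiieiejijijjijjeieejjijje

5

Sliding a length-3 window over the 29 characters (27 positions):
  position 1–3: jij
  position 11–13: jij
  position 13–15: jij
  position 16–18: jij
  position 25–27: jij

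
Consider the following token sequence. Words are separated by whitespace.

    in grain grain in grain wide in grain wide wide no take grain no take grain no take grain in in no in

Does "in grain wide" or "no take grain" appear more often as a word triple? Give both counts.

"no take grain" (3 vs 2)

"in grain wide": 2 occurrences
"no take grain": 3 occurrences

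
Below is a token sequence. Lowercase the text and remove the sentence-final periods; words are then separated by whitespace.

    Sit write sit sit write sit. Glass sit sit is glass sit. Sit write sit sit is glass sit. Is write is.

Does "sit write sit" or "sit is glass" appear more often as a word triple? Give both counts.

"sit write sit" (3 vs 2)

"sit write sit": 3 occurrences
"sit is glass": 2 occurrences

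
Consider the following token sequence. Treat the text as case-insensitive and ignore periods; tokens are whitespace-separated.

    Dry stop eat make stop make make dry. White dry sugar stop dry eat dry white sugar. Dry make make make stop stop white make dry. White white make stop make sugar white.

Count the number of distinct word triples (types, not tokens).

29

33 tokens → 31 trigram windows in total.
Repeated trigrams (each contributes count−1 duplicates):
  make dry white: 2
  make stop make: 2
2 duplicate windows → 31 − 2 = 29 distinct.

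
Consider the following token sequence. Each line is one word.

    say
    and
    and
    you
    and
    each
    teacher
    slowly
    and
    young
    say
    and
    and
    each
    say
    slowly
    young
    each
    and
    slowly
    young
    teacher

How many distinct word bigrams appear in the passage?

22 tokens → 21 bigram windows in total.
Repeated bigrams (each contributes count−1 duplicates):
  and and: 2
  and each: 2
  say and: 2
  slowly young: 2
4 duplicate windows → 21 − 4 = 17 distinct.

17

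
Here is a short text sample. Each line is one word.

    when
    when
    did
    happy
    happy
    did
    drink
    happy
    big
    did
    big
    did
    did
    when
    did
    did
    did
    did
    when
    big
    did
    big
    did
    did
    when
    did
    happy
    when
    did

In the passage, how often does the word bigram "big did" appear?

4

Scanning the 28 overlapping bigram windows for "big did":
  position 9–10: big did
  position 11–12: big did
  position 20–21: big did
  position 22–23: big did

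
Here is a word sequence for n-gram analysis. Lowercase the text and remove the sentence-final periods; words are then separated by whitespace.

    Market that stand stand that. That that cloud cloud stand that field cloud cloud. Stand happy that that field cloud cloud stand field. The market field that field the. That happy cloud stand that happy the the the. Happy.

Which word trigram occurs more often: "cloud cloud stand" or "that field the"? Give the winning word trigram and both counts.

"cloud cloud stand": 3 occurrences
"that field the": 1 occurrence

"cloud cloud stand" (3 vs 1)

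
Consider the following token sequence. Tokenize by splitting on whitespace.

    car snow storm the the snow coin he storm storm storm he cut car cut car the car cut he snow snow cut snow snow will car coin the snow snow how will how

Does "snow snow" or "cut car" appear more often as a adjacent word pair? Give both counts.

"snow snow": 3 occurrences
"cut car": 2 occurrences

"snow snow" (3 vs 2)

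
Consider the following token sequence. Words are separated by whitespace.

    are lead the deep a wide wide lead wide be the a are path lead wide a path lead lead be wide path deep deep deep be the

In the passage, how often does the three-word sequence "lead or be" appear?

Scanning the 26 overlapping trigram windows for "lead or be":
  (none found)

0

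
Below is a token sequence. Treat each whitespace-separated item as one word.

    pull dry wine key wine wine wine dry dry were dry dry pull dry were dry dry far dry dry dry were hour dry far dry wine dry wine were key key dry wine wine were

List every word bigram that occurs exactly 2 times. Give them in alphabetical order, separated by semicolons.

dry far; far dry; pull dry; were dry; wine dry; wine were

Bigram counts meeting the condition (exactly 2 times):
  dry far: 2
  far dry: 2
  pull dry: 2
  were dry: 2
  wine dry: 2
  wine were: 2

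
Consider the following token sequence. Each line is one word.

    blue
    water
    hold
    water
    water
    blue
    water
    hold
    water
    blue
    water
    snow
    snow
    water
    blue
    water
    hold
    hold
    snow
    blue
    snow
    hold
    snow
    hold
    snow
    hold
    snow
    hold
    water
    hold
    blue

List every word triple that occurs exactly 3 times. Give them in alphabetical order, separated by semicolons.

blue water hold; hold snow hold; snow hold snow; water blue water

Trigram counts meeting the condition (exactly 3 times):
  blue water hold: 3
  hold snow hold: 3
  snow hold snow: 3
  water blue water: 3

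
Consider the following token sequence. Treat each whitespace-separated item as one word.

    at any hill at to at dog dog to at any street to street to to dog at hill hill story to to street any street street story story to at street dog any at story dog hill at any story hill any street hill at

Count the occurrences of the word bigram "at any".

Scanning the 45 overlapping bigram windows for "at any":
  position 1–2: at any
  position 10–11: at any
  position 39–40: at any

3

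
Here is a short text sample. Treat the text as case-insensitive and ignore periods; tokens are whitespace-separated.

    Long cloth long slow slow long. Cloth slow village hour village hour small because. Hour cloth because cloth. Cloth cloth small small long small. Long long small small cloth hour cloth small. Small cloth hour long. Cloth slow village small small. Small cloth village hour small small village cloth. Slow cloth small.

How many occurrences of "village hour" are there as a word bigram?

Scanning the 51 overlapping bigram windows for "village hour":
  position 9–10: village hour
  position 11–12: village hour
  position 44–45: village hour

3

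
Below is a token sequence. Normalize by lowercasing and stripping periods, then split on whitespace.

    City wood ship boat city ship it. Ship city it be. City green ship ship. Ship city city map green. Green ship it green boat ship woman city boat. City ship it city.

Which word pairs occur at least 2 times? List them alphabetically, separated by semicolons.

Bigram counts meeting the condition (at least 2 times):
  boat city: 2
  city ship: 2
  green ship: 2
  ship city: 2
  ship it: 3
  ship ship: 2

boat city; city ship; green ship; ship city; ship it; ship ship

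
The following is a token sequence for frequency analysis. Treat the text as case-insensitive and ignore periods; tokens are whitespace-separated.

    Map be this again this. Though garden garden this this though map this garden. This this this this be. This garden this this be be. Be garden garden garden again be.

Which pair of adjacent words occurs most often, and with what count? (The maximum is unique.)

Bigram frequencies (highest first):
  this this: 5
  garden garden: 3
  garden this: 3
  be this: 2
  this though: 2
  this garden: 2
  … (11 more, each ≤ 2)

"this this", 5 times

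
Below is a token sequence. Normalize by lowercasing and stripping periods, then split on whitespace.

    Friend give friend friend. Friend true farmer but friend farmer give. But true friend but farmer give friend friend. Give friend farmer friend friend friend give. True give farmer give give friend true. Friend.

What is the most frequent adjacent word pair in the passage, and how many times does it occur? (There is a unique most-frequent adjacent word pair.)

Bigram frequencies (highest first):
  friend friend: 5
  give friend: 4
  friend give: 3
  farmer give: 3
  friend true: 2
  friend farmer: 2
  … (13 more, each ≤ 2)

"friend friend", 5 times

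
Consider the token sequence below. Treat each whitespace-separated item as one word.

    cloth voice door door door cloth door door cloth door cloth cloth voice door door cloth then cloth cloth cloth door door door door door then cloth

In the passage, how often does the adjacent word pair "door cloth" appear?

4

Scanning the 26 overlapping bigram windows for "door cloth":
  position 5–6: door cloth
  position 8–9: door cloth
  position 10–11: door cloth
  position 15–16: door cloth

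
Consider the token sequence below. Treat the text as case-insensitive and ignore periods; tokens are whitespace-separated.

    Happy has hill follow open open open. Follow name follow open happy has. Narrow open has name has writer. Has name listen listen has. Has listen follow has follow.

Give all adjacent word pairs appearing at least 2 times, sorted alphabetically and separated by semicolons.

follow open; happy has; has name; open open

Bigram counts meeting the condition (at least 2 times):
  follow open: 2
  happy has: 2
  has name: 2
  open open: 2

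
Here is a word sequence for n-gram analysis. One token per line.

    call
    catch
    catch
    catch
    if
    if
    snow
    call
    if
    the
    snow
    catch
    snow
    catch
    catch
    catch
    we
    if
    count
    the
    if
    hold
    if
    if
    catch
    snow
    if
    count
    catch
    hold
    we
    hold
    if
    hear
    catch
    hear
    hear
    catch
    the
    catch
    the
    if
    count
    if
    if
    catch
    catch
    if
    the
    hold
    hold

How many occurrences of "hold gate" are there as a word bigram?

Scanning the 50 overlapping bigram windows for "hold gate":
  (none found)

0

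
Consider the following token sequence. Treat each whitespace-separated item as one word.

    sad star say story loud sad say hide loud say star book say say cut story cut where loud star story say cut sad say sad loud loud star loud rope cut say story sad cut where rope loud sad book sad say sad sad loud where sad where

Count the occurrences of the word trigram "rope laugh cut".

0

Scanning the 47 overlapping trigram windows for "rope laugh cut":
  (none found)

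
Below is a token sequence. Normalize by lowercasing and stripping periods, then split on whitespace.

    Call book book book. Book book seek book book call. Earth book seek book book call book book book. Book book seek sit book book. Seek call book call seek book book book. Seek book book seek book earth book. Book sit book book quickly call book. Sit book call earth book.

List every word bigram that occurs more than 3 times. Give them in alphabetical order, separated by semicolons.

book book; book call; book seek; call book; seek book

Bigram counts meeting the condition (more than 3 times):
  book book: 16
  book call: 4
  book seek: 6
  call book: 4
  seek book: 5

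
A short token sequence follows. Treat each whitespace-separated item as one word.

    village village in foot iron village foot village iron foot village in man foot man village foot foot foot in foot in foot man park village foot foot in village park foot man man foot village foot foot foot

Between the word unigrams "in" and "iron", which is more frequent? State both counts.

"in" (5 vs 2)

"in": 5 occurrences
"iron": 2 occurrences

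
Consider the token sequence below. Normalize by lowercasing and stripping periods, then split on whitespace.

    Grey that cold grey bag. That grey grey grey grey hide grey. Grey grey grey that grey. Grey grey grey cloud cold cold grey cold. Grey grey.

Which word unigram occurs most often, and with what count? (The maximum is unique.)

Unigram frequencies (highest first):
  grey: 17
  cold: 4
  that: 3
  bag: 1
  hide: 1
  cloud: 1

"grey", 17 times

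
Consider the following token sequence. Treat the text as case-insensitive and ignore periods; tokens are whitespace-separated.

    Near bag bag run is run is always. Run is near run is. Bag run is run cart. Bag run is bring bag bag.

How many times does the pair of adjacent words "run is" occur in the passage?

Scanning the 23 overlapping bigram windows for "run is":
  position 4–5: run is
  position 6–7: run is
  position 9–10: run is
  position 12–13: run is
  position 15–16: run is
  position 20–21: run is

6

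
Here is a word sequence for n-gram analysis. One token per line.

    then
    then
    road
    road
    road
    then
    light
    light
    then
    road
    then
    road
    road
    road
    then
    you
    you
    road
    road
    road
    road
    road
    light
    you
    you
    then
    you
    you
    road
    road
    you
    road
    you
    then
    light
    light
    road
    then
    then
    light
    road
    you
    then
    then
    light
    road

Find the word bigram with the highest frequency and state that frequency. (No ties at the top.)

"road road", 9 times

Bigram frequencies (highest first):
  road road: 9
  road then: 4
  then light: 4
  then then: 3
  then road: 3
  you you: 3
  … (9 more, each ≤ 3)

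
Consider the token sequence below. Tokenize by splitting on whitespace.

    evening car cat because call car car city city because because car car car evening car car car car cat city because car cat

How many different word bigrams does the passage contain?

24 tokens → 23 bigram windows in total.
Repeated bigrams (each contributes count−1 duplicates):
  car car: 6
  car cat: 3
  because car: 2
  city because: 2
  evening car: 2
10 duplicate windows → 23 − 10 = 13 distinct.

13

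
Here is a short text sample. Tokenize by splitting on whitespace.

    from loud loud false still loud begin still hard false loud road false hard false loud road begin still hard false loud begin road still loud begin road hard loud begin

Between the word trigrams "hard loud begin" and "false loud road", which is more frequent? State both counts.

"false loud road" (2 vs 1)

"hard loud begin": 1 occurrence
"false loud road": 2 occurrences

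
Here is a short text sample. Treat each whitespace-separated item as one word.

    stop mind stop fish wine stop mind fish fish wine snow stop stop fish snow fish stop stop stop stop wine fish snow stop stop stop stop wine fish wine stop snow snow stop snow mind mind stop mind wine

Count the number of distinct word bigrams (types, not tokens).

20

40 tokens → 39 bigram windows in total.
Repeated bigrams (each contributes count−1 duplicates):
  stop stop: 7
  fish wine: 3
  snow stop: 3
  stop mind: 3
  fish snow: 2
  mind stop: 2
  stop fish: 2
  stop snow: 2
  … (3 more repeated)
19 duplicate windows → 39 − 19 = 20 distinct.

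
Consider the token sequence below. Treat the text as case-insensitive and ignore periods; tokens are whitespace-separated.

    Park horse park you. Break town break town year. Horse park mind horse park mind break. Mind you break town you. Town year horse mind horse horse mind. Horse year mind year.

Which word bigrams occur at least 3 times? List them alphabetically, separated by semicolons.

break town; horse park; mind horse

Bigram counts meeting the condition (at least 3 times):
  break town: 3
  horse park: 3
  mind horse: 3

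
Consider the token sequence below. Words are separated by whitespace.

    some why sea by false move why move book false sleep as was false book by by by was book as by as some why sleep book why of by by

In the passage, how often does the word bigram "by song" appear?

0

Scanning the 30 overlapping bigram windows for "by song":
  (none found)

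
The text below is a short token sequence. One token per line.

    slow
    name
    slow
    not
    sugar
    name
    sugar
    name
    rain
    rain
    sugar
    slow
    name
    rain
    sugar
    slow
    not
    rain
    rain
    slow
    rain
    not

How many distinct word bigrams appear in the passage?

22 tokens → 21 bigram windows in total.
Repeated bigrams (each contributes count−1 duplicates):
  name rain: 2
  rain rain: 2
  rain sugar: 2
  slow name: 2
  slow not: 2
  sugar name: 2
  sugar slow: 2
7 duplicate windows → 21 − 7 = 14 distinct.

14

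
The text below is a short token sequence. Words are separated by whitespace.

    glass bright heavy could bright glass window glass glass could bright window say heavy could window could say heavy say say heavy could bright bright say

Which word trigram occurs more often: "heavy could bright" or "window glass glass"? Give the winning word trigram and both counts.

"heavy could bright" (2 vs 1)

"heavy could bright": 2 occurrences
"window glass glass": 1 occurrence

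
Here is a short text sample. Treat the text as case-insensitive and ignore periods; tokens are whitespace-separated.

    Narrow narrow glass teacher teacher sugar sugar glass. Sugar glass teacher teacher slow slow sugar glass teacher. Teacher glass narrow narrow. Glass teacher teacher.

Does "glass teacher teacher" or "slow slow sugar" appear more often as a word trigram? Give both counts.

"glass teacher teacher" (4 vs 1)

"glass teacher teacher": 4 occurrences
"slow slow sugar": 1 occurrence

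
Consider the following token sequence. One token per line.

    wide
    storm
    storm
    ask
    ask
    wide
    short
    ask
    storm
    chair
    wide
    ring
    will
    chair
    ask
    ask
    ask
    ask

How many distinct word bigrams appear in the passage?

14

18 tokens → 17 bigram windows in total.
Repeated bigrams (each contributes count−1 duplicates):
  ask ask: 4
3 duplicate windows → 17 − 3 = 14 distinct.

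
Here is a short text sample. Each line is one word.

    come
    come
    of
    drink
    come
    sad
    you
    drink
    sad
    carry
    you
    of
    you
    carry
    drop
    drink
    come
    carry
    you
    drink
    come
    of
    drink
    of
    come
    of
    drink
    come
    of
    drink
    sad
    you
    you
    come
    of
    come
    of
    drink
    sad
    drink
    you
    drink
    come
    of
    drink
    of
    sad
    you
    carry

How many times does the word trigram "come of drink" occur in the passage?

6

Scanning the 47 overlapping trigram windows for "come of drink":
  position 2–4: come of drink
  position 21–23: come of drink
  position 25–27: come of drink
  position 28–30: come of drink
  position 36–38: come of drink
  position 43–45: come of drink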